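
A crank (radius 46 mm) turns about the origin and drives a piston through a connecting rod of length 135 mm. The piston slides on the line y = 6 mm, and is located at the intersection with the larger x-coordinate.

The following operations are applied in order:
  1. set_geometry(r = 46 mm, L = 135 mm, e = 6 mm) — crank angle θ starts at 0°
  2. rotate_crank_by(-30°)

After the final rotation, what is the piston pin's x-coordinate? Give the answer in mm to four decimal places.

set_geometry: r = 46 mm, L = 135 mm, e = 6 mm; θ ← 0°
rotate_crank_by(-30°): θ ← 0° -30° = -30°
crank pin P = (r cos θ, r sin θ) = (39.837169, -23.000000)
h = r sin θ − e = -23.000000 − 6 = -29.000000
x = r cos θ + √(L² − h²) = 39.837169 + √(18225.0 − 841.0000) = 39.837169 + 131.848398 = 171.685566

171.6856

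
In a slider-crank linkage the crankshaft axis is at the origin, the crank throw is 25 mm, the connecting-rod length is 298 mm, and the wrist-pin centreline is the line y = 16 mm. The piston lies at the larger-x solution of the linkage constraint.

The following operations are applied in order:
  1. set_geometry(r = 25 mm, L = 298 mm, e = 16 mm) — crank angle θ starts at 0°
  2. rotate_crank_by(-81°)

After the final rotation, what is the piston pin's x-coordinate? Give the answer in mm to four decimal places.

299.1195

set_geometry: r = 25 mm, L = 298 mm, e = 16 mm; θ ← 0°
rotate_crank_by(-81°): θ ← 0° -81° = -81°
crank pin P = (r cos θ, r sin θ) = (3.910862, -24.692209)
h = r sin θ − e = -24.692209 − 16 = -40.692209
x = r cos θ + √(L² − h²) = 3.910862 + √(88804.0 − 1655.8558) = 3.910862 + 295.208645 = 299.119507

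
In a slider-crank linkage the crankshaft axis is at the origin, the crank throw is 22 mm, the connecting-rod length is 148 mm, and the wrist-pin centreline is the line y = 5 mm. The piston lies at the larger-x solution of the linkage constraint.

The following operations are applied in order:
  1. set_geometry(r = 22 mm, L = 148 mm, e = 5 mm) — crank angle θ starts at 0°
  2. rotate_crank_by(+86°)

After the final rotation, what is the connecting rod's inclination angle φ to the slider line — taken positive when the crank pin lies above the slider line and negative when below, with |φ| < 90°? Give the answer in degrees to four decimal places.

6.5749

set_geometry: r = 22 mm, L = 148 mm, e = 5 mm; θ ← 0°
rotate_crank_by(+86°): θ ← 0° +86° = 86°
crank pin P = (r cos θ, r sin θ) = (1.534642, 21.946409)
h = r sin θ − e = 21.946409 − 5 = 16.946409
sin φ = h / L = 16.946409 / 148 = 0.11450276
φ = arcsin(0.11450276) = 6.574946°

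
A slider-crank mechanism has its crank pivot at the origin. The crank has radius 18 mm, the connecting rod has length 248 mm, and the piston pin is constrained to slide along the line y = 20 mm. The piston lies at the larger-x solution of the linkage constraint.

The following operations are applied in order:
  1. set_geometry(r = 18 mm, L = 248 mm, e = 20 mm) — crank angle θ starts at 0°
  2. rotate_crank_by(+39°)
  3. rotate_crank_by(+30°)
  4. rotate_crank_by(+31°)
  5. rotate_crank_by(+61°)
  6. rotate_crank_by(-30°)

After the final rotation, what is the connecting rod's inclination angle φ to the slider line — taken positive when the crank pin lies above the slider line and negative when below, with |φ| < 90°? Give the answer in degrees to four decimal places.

set_geometry: r = 18 mm, L = 248 mm, e = 20 mm; θ ← 0°
rotate_crank_by(+39°): θ ← 0° +39° = 39°
rotate_crank_by(+30°): θ ← 39° +30° = 69°
rotate_crank_by(+31°): θ ← 69° +31° = 100°
rotate_crank_by(+61°): θ ← 100° +61° = 161°
rotate_crank_by(-30°): θ ← 161° -30° = 131°
crank pin P = (r cos θ, r sin θ) = (-11.809063, 13.584772)
h = r sin θ − e = 13.584772 − 20 = -6.415228
sin φ = h / L = -6.415228 / 248 = -0.02586785
φ = arcsin(-0.02586785) = -1.482284°

-1.4823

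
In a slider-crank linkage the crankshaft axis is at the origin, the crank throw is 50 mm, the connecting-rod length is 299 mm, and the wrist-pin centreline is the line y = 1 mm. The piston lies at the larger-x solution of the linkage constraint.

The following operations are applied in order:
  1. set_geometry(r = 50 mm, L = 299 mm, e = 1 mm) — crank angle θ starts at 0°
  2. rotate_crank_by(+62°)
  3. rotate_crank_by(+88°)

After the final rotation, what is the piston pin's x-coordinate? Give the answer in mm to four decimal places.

set_geometry: r = 50 mm, L = 299 mm, e = 1 mm; θ ← 0°
rotate_crank_by(+62°): θ ← 0° +62° = 62°
rotate_crank_by(+88°): θ ← 62° +88° = 150°
crank pin P = (r cos θ, r sin θ) = (-43.301270, 25.000000)
h = r sin θ − e = 25.000000 − 1 = 24.000000
x = r cos θ + √(L² − h²) = -43.301270 + √(89401.0 − 576.0000) = -43.301270 + 298.035233 = 254.733963

254.7340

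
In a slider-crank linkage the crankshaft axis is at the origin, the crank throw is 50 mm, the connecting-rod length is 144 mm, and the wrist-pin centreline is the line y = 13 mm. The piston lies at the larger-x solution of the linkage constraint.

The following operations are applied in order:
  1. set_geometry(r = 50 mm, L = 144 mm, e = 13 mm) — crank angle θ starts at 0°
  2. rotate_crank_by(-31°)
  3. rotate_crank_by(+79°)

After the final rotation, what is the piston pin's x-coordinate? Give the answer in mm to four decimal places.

set_geometry: r = 50 mm, L = 144 mm, e = 13 mm; θ ← 0°
rotate_crank_by(-31°): θ ← 0° -31° = -31°
rotate_crank_by(+79°): θ ← -31° +79° = 48°
crank pin P = (r cos θ, r sin θ) = (33.456530, 37.157241)
h = r sin θ − e = 37.157241 − 13 = 24.157241
x = r cos θ + √(L² − h²) = 33.456530 + √(20736.0 − 583.5723) = 33.456530 + 141.959247 = 175.415777

175.4158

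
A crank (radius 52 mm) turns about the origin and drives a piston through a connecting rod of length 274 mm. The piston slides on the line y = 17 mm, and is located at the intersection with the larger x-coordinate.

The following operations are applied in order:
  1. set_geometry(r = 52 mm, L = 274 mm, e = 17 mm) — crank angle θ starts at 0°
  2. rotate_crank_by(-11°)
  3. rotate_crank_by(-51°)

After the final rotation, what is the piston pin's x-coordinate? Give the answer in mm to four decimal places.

291.0920

set_geometry: r = 52 mm, L = 274 mm, e = 17 mm; θ ← 0°
rotate_crank_by(-11°): θ ← 0° -11° = -11°
rotate_crank_by(-51°): θ ← -11° -51° = -62°
crank pin P = (r cos θ, r sin θ) = (24.412521, -45.913275)
h = r sin θ − e = -45.913275 − 17 = -62.913275
x = r cos θ + √(L² − h²) = 24.412521 + √(75076.0 − 3958.0801) = 24.412521 + 266.679433 = 291.091954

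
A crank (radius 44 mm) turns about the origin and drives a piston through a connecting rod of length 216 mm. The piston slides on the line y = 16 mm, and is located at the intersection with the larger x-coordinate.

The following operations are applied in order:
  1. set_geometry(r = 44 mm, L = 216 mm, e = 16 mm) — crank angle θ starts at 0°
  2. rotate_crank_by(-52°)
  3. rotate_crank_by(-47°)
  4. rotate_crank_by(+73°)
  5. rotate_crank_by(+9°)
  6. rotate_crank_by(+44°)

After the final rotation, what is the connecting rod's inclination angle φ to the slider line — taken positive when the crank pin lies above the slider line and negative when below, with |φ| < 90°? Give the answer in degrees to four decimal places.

set_geometry: r = 44 mm, L = 216 mm, e = 16 mm; θ ← 0°
rotate_crank_by(-52°): θ ← 0° -52° = -52°
rotate_crank_by(-47°): θ ← -52° -47° = -99°
rotate_crank_by(+73°): θ ← -99° +73° = -26°
rotate_crank_by(+9°): θ ← -26° +9° = -17°
rotate_crank_by(+44°): θ ← -17° +44° = 27°
crank pin P = (r cos θ, r sin θ) = (39.204287, 19.975582)
h = r sin θ − e = 19.975582 − 16 = 3.975582
sin φ = h / L = 3.975582 / 216 = 0.01840547
φ = arcsin(0.01840547) = 1.054615°

1.0546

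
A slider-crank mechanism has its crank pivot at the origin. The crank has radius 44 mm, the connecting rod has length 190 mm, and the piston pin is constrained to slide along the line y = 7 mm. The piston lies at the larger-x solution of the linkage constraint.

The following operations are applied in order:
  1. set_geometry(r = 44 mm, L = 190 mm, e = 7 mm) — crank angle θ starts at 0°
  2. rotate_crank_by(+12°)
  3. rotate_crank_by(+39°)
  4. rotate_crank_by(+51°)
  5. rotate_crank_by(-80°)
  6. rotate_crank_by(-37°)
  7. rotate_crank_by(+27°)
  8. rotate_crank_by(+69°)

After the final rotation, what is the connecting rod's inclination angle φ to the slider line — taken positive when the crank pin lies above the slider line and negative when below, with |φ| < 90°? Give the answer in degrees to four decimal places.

set_geometry: r = 44 mm, L = 190 mm, e = 7 mm; θ ← 0°
rotate_crank_by(+12°): θ ← 0° +12° = 12°
rotate_crank_by(+39°): θ ← 12° +39° = 51°
rotate_crank_by(+51°): θ ← 51° +51° = 102°
rotate_crank_by(-80°): θ ← 102° -80° = 22°
rotate_crank_by(-37°): θ ← 22° -37° = -15°
rotate_crank_by(+27°): θ ← -15° +27° = 12°
rotate_crank_by(+69°): θ ← 12° +69° = 81°
crank pin P = (r cos θ, r sin θ) = (6.883116, 43.458287)
h = r sin θ − e = 43.458287 − 7 = 36.458287
sin φ = h / L = 36.458287 / 190 = 0.19188572
φ = arcsin(0.19188572) = 11.062853°

11.0629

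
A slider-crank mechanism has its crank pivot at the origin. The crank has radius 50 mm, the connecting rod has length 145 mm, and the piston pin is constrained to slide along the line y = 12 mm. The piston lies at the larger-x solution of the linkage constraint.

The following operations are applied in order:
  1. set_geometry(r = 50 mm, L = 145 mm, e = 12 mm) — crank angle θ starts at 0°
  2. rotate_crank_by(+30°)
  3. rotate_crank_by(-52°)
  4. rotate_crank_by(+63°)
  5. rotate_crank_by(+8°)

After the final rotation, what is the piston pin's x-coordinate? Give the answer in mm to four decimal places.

set_geometry: r = 50 mm, L = 145 mm, e = 12 mm; θ ← 0°
rotate_crank_by(+30°): θ ← 0° +30° = 30°
rotate_crank_by(-52°): θ ← 30° -52° = -22°
rotate_crank_by(+63°): θ ← -22° +63° = 41°
rotate_crank_by(+8°): θ ← 41° +8° = 49°
crank pin P = (r cos θ, r sin θ) = (32.802951, 37.735479)
h = r sin θ − e = 37.735479 − 12 = 25.735479
x = r cos θ + √(L² − h²) = 32.802951 + √(21025.0 − 662.3149) = 32.802951 + 142.697881 = 175.500832

175.5008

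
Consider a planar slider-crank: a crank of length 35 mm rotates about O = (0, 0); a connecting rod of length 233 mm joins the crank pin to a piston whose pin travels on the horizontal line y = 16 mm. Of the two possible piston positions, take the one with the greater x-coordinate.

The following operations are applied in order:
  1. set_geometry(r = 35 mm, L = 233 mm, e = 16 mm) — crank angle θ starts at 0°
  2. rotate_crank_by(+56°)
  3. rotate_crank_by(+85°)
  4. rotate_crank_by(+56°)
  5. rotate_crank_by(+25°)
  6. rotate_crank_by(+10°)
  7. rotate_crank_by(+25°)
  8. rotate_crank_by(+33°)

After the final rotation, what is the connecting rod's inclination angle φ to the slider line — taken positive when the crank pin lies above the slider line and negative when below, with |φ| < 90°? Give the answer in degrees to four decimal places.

set_geometry: r = 35 mm, L = 233 mm, e = 16 mm; θ ← 0°
rotate_crank_by(+56°): θ ← 0° +56° = 56°
rotate_crank_by(+85°): θ ← 56° +85° = 141°
rotate_crank_by(+56°): θ ← 141° +56° = 197°
rotate_crank_by(+25°): θ ← 197° +25° = 222°
rotate_crank_by(+10°): θ ← 222° +10° = 232°
rotate_crank_by(+25°): θ ← 232° +25° = 257°
rotate_crank_by(+33°): θ ← 257° +33° = 290°
crank pin P = (r cos θ, r sin θ) = (11.970705, -32.889242)
h = r sin θ − e = -32.889242 − 16 = -48.889242
sin φ = h / L = -48.889242 / 233 = -0.20982507
φ = arcsin(-0.20982507) = -12.112101°

-12.1121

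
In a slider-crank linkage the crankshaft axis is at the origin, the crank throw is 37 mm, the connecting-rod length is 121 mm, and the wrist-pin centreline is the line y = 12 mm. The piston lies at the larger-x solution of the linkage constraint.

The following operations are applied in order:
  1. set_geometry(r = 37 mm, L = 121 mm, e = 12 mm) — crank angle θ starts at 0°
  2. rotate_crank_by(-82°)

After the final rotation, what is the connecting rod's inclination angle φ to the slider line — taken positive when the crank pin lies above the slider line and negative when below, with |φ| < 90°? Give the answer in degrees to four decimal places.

set_geometry: r = 37 mm, L = 121 mm, e = 12 mm; θ ← 0°
rotate_crank_by(-82°): θ ← 0° -82° = -82°
crank pin P = (r cos θ, r sin θ) = (5.149405, -36.639919)
h = r sin θ − e = -36.639919 − 12 = -48.639919
sin φ = h / L = -48.639919 / 121 = -0.40198280
φ = arcsin(-0.40198280) = -23.702191°

-23.7022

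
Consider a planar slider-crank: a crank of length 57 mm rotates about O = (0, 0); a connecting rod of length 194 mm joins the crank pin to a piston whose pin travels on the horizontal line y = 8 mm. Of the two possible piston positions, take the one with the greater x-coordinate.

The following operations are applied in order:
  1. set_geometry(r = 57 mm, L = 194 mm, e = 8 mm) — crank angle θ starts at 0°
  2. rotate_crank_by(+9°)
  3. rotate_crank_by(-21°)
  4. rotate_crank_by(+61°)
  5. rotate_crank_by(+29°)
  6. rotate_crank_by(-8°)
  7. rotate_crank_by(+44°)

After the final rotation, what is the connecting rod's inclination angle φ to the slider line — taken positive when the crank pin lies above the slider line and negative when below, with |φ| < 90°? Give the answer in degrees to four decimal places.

set_geometry: r = 57 mm, L = 194 mm, e = 8 mm; θ ← 0°
rotate_crank_by(+9°): θ ← 0° +9° = 9°
rotate_crank_by(-21°): θ ← 9° -21° = -12°
rotate_crank_by(+61°): θ ← -12° +61° = 49°
rotate_crank_by(+29°): θ ← 49° +29° = 78°
rotate_crank_by(-8°): θ ← 78° -8° = 70°
rotate_crank_by(+44°): θ ← 70° +44° = 114°
crank pin P = (r cos θ, r sin θ) = (-23.183989, 52.072091)
h = r sin θ − e = 52.072091 − 8 = 44.072091
sin φ = h / L = 44.072091 / 194 = 0.22717573
φ = arcsin(0.22717573) = 13.130852°

13.1309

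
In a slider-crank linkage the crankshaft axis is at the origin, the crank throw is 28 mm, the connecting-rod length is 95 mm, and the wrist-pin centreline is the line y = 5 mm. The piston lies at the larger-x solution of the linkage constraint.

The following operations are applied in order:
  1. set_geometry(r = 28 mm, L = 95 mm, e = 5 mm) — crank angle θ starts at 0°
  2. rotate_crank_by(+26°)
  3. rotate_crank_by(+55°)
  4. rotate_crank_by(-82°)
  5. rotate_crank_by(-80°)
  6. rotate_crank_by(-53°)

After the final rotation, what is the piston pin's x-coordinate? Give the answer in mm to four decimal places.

72.1624

set_geometry: r = 28 mm, L = 95 mm, e = 5 mm; θ ← 0°
rotate_crank_by(+26°): θ ← 0° +26° = 26°
rotate_crank_by(+55°): θ ← 26° +55° = 81°
rotate_crank_by(-82°): θ ← 81° -82° = -1°
rotate_crank_by(-80°): θ ← -1° -80° = -81°
rotate_crank_by(-53°): θ ← -81° -53° = -134°
crank pin P = (r cos θ, r sin θ) = (-19.450434, -20.141514)
h = r sin θ − e = -20.141514 − 5 = -25.141514
x = r cos θ + √(L² − h²) = -19.450434 + √(9025.0 − 632.0957) = -19.450434 + 91.612795 = 72.162361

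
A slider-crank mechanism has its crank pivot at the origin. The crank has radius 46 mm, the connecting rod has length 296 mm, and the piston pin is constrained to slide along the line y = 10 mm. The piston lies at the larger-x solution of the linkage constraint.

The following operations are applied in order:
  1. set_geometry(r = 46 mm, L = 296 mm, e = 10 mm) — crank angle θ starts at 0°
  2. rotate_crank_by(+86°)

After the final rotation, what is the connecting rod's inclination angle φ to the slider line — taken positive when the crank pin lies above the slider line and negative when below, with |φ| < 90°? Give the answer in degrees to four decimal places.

set_geometry: r = 46 mm, L = 296 mm, e = 10 mm; θ ← 0°
rotate_crank_by(+86°): θ ← 0° +86° = 86°
crank pin P = (r cos θ, r sin θ) = (3.208798, 45.887946)
h = r sin θ − e = 45.887946 − 10 = 35.887946
sin φ = h / L = 35.887946 / 296 = 0.12124306
φ = arcsin(0.12124306) = 6.963849°

6.9638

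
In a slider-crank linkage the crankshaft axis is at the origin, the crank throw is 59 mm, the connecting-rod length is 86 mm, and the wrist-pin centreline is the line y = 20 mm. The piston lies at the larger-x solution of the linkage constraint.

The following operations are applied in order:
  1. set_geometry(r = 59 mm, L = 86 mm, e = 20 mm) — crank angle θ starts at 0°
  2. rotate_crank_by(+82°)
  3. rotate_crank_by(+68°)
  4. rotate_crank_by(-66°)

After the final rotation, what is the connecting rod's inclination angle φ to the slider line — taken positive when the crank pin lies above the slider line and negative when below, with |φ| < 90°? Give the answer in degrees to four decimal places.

set_geometry: r = 59 mm, L = 86 mm, e = 20 mm; θ ← 0°
rotate_crank_by(+82°): θ ← 0° +82° = 82°
rotate_crank_by(+68°): θ ← 82° +68° = 150°
rotate_crank_by(-66°): θ ← 150° -66° = 84°
crank pin P = (r cos θ, r sin θ) = (6.167179, 58.676792)
h = r sin θ − e = 58.676792 − 20 = 38.676792
sin φ = h / L = 38.676792 / 86 = 0.44973014
φ = arcsin(0.44973014) = 26.726371°

26.7264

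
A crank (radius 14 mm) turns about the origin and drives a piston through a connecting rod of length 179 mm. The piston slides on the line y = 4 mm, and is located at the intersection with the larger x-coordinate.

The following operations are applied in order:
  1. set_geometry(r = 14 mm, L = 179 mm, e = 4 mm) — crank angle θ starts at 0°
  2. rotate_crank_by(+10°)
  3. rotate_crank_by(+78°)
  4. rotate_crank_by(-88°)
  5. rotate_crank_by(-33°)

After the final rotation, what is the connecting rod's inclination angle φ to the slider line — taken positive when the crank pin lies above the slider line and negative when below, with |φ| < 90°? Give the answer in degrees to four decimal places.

-3.7236

set_geometry: r = 14 mm, L = 179 mm, e = 4 mm; θ ← 0°
rotate_crank_by(+10°): θ ← 0° +10° = 10°
rotate_crank_by(+78°): θ ← 10° +78° = 88°
rotate_crank_by(-88°): θ ← 88° -88° = 0°
rotate_crank_by(-33°): θ ← 0° -33° = -33°
crank pin P = (r cos θ, r sin θ) = (11.741388, -7.624946)
h = r sin θ − e = -7.624946 − 4 = -11.624946
sin φ = h / L = -11.624946 / 179 = -0.06494384
φ = arcsin(-0.06494384) = -3.723628°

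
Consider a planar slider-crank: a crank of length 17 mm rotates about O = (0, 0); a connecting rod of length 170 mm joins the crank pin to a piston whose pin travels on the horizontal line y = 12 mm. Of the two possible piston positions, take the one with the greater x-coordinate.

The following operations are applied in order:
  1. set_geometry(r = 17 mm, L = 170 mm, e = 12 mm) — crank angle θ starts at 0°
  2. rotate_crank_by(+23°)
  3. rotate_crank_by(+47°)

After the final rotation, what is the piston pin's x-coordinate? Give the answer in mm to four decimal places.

175.7679

set_geometry: r = 17 mm, L = 170 mm, e = 12 mm; θ ← 0°
rotate_crank_by(+23°): θ ← 0° +23° = 23°
rotate_crank_by(+47°): θ ← 23° +47° = 70°
crank pin P = (r cos θ, r sin θ) = (5.814342, 15.974775)
h = r sin θ − e = 15.974775 − 12 = 3.974775
x = r cos θ + √(L² − h²) = 5.814342 + √(28900.0 − 15.7988) = 5.814342 + 169.953526 = 175.767869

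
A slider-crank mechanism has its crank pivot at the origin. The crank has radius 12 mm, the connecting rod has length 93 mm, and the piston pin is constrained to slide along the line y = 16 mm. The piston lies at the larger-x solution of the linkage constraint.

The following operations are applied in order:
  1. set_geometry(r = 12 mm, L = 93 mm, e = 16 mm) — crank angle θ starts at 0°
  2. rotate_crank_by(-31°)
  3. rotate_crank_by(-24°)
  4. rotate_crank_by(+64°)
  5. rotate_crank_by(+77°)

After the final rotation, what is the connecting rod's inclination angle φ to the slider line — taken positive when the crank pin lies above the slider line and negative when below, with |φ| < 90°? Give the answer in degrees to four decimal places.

-2.4831

set_geometry: r = 12 mm, L = 93 mm, e = 16 mm; θ ← 0°
rotate_crank_by(-31°): θ ← 0° -31° = -31°
rotate_crank_by(-24°): θ ← -31° -24° = -55°
rotate_crank_by(+64°): θ ← -55° +64° = 9°
rotate_crank_by(+77°): θ ← 9° +77° = 86°
crank pin P = (r cos θ, r sin θ) = (0.837078, 11.970769)
h = r sin θ − e = 11.970769 − 16 = -4.029231
sin φ = h / L = -4.029231 / 93 = -0.04332507
φ = arcsin(-0.04332507) = -2.483121°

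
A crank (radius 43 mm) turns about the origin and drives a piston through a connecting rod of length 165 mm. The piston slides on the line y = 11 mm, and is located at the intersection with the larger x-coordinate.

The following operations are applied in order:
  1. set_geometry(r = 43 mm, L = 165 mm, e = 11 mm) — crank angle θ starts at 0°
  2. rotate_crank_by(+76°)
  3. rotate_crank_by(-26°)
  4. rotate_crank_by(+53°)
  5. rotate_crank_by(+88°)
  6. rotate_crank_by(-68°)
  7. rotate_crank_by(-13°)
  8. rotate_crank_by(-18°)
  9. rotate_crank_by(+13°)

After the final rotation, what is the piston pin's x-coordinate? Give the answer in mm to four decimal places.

set_geometry: r = 43 mm, L = 165 mm, e = 11 mm; θ ← 0°
rotate_crank_by(+76°): θ ← 0° +76° = 76°
rotate_crank_by(-26°): θ ← 76° -26° = 50°
rotate_crank_by(+53°): θ ← 50° +53° = 103°
rotate_crank_by(+88°): θ ← 103° +88° = 191°
rotate_crank_by(-68°): θ ← 191° -68° = 123°
rotate_crank_by(-13°): θ ← 123° -13° = 110°
rotate_crank_by(-18°): θ ← 110° -18° = 92°
rotate_crank_by(+13°): θ ← 92° +13° = 105°
crank pin P = (r cos θ, r sin θ) = (-11.129219, 41.534811)
h = r sin θ − e = 41.534811 − 11 = 30.534811
x = r cos θ + √(L² − h²) = -11.129219 + √(27225.0 − 932.3747) = -11.129219 + 162.150009 = 151.020790

151.0208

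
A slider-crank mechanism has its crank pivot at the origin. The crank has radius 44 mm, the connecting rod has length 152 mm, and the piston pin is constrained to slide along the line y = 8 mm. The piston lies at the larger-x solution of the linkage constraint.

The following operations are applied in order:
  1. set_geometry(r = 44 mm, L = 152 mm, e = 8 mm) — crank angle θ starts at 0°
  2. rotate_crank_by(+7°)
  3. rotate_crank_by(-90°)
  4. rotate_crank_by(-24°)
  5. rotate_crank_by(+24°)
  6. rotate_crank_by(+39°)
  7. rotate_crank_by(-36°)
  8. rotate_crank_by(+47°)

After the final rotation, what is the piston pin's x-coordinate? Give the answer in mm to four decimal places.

set_geometry: r = 44 mm, L = 152 mm, e = 8 mm; θ ← 0°
rotate_crank_by(+7°): θ ← 0° +7° = 7°
rotate_crank_by(-90°): θ ← 7° -90° = -83°
rotate_crank_by(-24°): θ ← -83° -24° = -107°
rotate_crank_by(+24°): θ ← -107° +24° = -83°
rotate_crank_by(+39°): θ ← -83° +39° = -44°
rotate_crank_by(-36°): θ ← -44° -36° = -80°
rotate_crank_by(+47°): θ ← -80° +47° = -33°
crank pin P = (r cos θ, r sin θ) = (36.901505, -23.964118)
h = r sin θ − e = -23.964118 − 8 = -31.964118
x = r cos θ + √(L² − h²) = 36.901505 + √(23104.0 − 1021.7048) = 36.901505 + 148.601128 = 185.502633

185.5026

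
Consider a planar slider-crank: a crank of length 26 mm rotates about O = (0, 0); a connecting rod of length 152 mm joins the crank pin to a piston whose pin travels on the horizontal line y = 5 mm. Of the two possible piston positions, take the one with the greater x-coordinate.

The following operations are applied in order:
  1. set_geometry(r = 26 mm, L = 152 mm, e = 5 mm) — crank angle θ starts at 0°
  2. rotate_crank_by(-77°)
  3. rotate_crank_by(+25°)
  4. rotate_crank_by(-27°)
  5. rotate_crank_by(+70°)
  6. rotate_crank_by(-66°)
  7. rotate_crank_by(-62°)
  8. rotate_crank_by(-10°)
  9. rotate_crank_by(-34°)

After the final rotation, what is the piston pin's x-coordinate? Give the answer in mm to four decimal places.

125.9360

set_geometry: r = 26 mm, L = 152 mm, e = 5 mm; θ ← 0°
rotate_crank_by(-77°): θ ← 0° -77° = -77°
rotate_crank_by(+25°): θ ← -77° +25° = -52°
rotate_crank_by(-27°): θ ← -52° -27° = -79°
rotate_crank_by(+70°): θ ← -79° +70° = -9°
rotate_crank_by(-66°): θ ← -9° -66° = -75°
rotate_crank_by(-62°): θ ← -75° -62° = -137°
rotate_crank_by(-10°): θ ← -137° -10° = -147°
rotate_crank_by(-34°): θ ← -147° -34° = -181°
crank pin P = (r cos θ, r sin θ) = (-25.996040, 0.453763)
h = r sin θ − e = 0.453763 − 5 = -4.546237
x = r cos θ + √(L² − h²) = -25.996040 + √(23104.0 − 20.6683) = -25.996040 + 151.931997 = 125.935957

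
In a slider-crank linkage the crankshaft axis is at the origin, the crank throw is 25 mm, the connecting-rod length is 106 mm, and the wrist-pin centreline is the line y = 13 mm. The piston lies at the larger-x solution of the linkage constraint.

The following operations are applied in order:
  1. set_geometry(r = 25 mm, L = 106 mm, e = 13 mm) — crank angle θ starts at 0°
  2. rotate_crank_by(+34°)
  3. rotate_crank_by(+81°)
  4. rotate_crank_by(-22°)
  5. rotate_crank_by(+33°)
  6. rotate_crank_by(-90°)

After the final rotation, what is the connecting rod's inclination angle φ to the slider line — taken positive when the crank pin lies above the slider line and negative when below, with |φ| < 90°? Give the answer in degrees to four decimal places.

0.9160

set_geometry: r = 25 mm, L = 106 mm, e = 13 mm; θ ← 0°
rotate_crank_by(+34°): θ ← 0° +34° = 34°
rotate_crank_by(+81°): θ ← 34° +81° = 115°
rotate_crank_by(-22°): θ ← 115° -22° = 93°
rotate_crank_by(+33°): θ ← 93° +33° = 126°
rotate_crank_by(-90°): θ ← 126° -90° = 36°
crank pin P = (r cos θ, r sin θ) = (20.225425, 14.694631)
h = r sin θ − e = 14.694631 − 13 = 1.694631
sin φ = h / L = 1.694631 / 106 = 0.01598709
φ = arcsin(0.01598709) = 0.916032°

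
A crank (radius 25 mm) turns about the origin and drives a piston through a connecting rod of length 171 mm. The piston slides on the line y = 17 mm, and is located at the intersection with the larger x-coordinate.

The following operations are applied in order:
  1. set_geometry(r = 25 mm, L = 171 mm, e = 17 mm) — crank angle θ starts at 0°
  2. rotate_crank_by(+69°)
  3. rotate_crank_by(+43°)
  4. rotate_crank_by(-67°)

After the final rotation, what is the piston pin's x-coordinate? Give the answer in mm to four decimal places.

set_geometry: r = 25 mm, L = 171 mm, e = 17 mm; θ ← 0°
rotate_crank_by(+69°): θ ← 0° +69° = 69°
rotate_crank_by(+43°): θ ← 69° +43° = 112°
rotate_crank_by(-67°): θ ← 112° -67° = 45°
crank pin P = (r cos θ, r sin θ) = (17.677670, 17.677670)
h = r sin θ − e = 17.677670 − 17 = 0.677670
x = r cos θ + √(L² − h²) = 17.677670 + √(29241.0 − 0.4592) = 17.677670 + 170.998657 = 188.676327

188.6763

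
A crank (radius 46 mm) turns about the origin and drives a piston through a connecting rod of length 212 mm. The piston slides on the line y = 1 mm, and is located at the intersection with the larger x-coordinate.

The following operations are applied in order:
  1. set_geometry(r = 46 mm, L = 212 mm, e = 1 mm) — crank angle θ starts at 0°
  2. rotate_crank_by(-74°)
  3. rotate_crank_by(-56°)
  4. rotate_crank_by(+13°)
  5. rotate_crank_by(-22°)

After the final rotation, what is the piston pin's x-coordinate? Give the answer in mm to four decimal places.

set_geometry: r = 46 mm, L = 212 mm, e = 1 mm; θ ← 0°
rotate_crank_by(-74°): θ ← 0° -74° = -74°
rotate_crank_by(-56°): θ ← -74° -56° = -130°
rotate_crank_by(+13°): θ ← -130° +13° = -117°
rotate_crank_by(-22°): θ ← -117° -22° = -139°
crank pin P = (r cos θ, r sin θ) = (-34.716641, -30.178715)
h = r sin θ − e = -30.178715 − 1 = -31.178715
x = r cos θ + √(L² − h²) = -34.716641 + √(44944.0 − 972.1123) = -34.716641 + 209.694749 = 174.978108

174.9781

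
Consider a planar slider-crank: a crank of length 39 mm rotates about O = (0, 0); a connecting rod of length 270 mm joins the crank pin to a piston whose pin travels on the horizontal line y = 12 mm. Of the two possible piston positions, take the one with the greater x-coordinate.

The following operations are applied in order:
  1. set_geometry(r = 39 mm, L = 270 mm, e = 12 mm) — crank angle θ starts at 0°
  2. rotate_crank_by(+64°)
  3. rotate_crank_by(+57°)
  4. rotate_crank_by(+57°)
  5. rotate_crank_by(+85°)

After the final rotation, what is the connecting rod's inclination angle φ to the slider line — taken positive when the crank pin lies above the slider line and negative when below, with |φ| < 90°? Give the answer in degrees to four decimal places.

set_geometry: r = 39 mm, L = 270 mm, e = 12 mm; θ ← 0°
rotate_crank_by(+64°): θ ← 0° +64° = 64°
rotate_crank_by(+57°): θ ← 64° +57° = 121°
rotate_crank_by(+57°): θ ← 121° +57° = 178°
rotate_crank_by(+85°): θ ← 178° +85° = 263°
crank pin P = (r cos θ, r sin θ) = (-4.752904, -38.709300)
h = r sin θ − e = -38.709300 − 12 = -50.709300
sin φ = h / L = -50.709300 / 270 = -0.18781222
φ = arcsin(-0.18781222) = -10.825135°

-10.8251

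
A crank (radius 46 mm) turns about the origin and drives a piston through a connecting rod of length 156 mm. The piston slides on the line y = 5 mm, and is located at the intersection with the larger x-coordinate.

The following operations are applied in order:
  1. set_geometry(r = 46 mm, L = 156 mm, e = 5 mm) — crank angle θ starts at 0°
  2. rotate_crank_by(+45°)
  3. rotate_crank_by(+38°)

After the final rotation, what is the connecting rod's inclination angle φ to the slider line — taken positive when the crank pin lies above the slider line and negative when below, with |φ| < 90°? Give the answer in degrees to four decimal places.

set_geometry: r = 46 mm, L = 156 mm, e = 5 mm; θ ← 0°
rotate_crank_by(+45°): θ ← 0° +45° = 45°
rotate_crank_by(+38°): θ ← 45° +38° = 83°
crank pin P = (r cos θ, r sin θ) = (5.605990, 45.657123)
h = r sin θ − e = 45.657123 − 5 = 40.657123
sin φ = h / L = 40.657123 / 156 = 0.26062258
φ = arcsin(0.26062258) = 15.107007°

15.1070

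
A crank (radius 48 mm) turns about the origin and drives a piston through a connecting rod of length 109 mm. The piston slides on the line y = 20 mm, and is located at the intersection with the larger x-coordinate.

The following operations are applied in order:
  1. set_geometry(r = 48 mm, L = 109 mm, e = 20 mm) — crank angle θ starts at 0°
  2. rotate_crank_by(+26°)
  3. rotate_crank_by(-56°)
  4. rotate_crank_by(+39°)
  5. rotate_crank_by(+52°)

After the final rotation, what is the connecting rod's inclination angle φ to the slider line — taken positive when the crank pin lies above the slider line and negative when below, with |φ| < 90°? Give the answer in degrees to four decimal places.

set_geometry: r = 48 mm, L = 109 mm, e = 20 mm; θ ← 0°
rotate_crank_by(+26°): θ ← 0° +26° = 26°
rotate_crank_by(-56°): θ ← 26° -56° = -30°
rotate_crank_by(+39°): θ ← -30° +39° = 9°
rotate_crank_by(+52°): θ ← 9° +52° = 61°
crank pin P = (r cos θ, r sin θ) = (23.270862, 41.981746)
h = r sin θ − e = 41.981746 − 20 = 21.981746
sin φ = h / L = 21.981746 / 109 = 0.20166739
φ = arcsin(0.20166739) = 11.634481°

11.6345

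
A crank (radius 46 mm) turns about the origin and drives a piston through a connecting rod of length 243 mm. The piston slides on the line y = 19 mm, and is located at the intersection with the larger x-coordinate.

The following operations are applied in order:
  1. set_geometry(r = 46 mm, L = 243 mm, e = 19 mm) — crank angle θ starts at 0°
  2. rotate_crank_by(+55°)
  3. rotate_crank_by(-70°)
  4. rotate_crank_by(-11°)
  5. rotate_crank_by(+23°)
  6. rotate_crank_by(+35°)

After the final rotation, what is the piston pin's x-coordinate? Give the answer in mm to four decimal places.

set_geometry: r = 46 mm, L = 243 mm, e = 19 mm; θ ← 0°
rotate_crank_by(+55°): θ ← 0° +55° = 55°
rotate_crank_by(-70°): θ ← 55° -70° = -15°
rotate_crank_by(-11°): θ ← -15° -11° = -26°
rotate_crank_by(+23°): θ ← -26° +23° = -3°
rotate_crank_by(+35°): θ ← -3° +35° = 32°
crank pin P = (r cos θ, r sin θ) = (39.010212, 24.376286)
h = r sin θ − e = 24.376286 − 19 = 5.376286
x = r cos θ + √(L² − h²) = 39.010212 + √(59049.0 − 28.9045) = 39.010212 + 242.940519 = 281.950731

281.9507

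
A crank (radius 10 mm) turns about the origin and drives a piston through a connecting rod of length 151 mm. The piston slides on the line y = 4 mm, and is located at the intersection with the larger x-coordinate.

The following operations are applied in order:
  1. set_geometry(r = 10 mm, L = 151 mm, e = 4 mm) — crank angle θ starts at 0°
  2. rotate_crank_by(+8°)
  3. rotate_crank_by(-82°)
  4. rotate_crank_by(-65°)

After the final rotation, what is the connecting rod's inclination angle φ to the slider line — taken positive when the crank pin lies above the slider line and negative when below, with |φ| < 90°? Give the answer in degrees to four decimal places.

set_geometry: r = 10 mm, L = 151 mm, e = 4 mm; θ ← 0°
rotate_crank_by(+8°): θ ← 0° +8° = 8°
rotate_crank_by(-82°): θ ← 8° -82° = -74°
rotate_crank_by(-65°): θ ← -74° -65° = -139°
crank pin P = (r cos θ, r sin θ) = (-7.547096, -6.560590)
h = r sin θ − e = -6.560590 − 4 = -10.560590
sin φ = h / L = -10.560590 / 151 = -0.06993768
φ = arcsin(-0.06993768) = -4.010408°

-4.0104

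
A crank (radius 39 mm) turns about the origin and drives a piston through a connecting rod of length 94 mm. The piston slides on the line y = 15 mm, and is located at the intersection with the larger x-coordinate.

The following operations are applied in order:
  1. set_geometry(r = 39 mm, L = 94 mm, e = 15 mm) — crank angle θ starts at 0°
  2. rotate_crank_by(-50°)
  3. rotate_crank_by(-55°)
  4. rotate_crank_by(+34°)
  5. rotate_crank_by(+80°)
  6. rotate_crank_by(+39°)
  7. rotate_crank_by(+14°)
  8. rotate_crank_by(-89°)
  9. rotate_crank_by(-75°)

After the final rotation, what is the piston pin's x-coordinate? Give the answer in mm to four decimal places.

set_geometry: r = 39 mm, L = 94 mm, e = 15 mm; θ ← 0°
rotate_crank_by(-50°): θ ← 0° -50° = -50°
rotate_crank_by(-55°): θ ← -50° -55° = -105°
rotate_crank_by(+34°): θ ← -105° +34° = -71°
rotate_crank_by(+80°): θ ← -71° +80° = 9°
rotate_crank_by(+39°): θ ← 9° +39° = 48°
rotate_crank_by(+14°): θ ← 48° +14° = 62°
rotate_crank_by(-89°): θ ← 62° -89° = -27°
rotate_crank_by(-75°): θ ← -27° -75° = -102°
crank pin P = (r cos θ, r sin θ) = (-8.108556, -38.147756)
h = r sin θ − e = -38.147756 − 15 = -53.147756
x = r cos θ + √(L² − h²) = -8.108556 + √(8836.0 − 2824.6840) = -8.108556 + 77.532677 = 69.424121

69.4241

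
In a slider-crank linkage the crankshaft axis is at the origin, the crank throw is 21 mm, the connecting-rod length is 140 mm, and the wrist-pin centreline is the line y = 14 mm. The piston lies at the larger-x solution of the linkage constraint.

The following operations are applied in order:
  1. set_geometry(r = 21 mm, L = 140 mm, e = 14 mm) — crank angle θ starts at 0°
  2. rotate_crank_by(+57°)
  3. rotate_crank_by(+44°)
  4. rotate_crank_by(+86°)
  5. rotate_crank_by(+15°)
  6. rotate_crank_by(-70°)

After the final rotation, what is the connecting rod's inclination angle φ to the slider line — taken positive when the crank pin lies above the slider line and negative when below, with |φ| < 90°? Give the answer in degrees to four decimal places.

set_geometry: r = 21 mm, L = 140 mm, e = 14 mm; θ ← 0°
rotate_crank_by(+57°): θ ← 0° +57° = 57°
rotate_crank_by(+44°): θ ← 57° +44° = 101°
rotate_crank_by(+86°): θ ← 101° +86° = 187°
rotate_crank_by(+15°): θ ← 187° +15° = 202°
rotate_crank_by(-70°): θ ← 202° -70° = 132°
crank pin P = (r cos θ, r sin θ) = (-14.051743, 15.606041)
h = r sin θ − e = 15.606041 − 14 = 1.606041
sin φ = h / L = 1.606041 / 140 = 0.01147172
φ = arcsin(0.01147172) = 0.657296°

0.6573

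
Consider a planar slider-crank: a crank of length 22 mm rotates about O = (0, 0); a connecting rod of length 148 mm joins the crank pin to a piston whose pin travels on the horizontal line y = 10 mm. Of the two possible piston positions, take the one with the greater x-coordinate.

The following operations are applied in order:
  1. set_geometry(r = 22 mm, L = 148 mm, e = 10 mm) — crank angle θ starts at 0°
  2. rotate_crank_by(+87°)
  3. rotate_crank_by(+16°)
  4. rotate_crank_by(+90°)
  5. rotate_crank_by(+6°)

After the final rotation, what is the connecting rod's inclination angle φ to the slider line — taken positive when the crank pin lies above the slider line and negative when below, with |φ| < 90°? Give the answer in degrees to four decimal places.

-6.6592

set_geometry: r = 22 mm, L = 148 mm, e = 10 mm; θ ← 0°
rotate_crank_by(+87°): θ ← 0° +87° = 87°
rotate_crank_by(+16°): θ ← 87° +16° = 103°
rotate_crank_by(+90°): θ ← 103° +90° = 193°
rotate_crank_by(+6°): θ ← 193° +6° = 199°
crank pin P = (r cos θ, r sin θ) = (-20.801409, -7.162499)
h = r sin θ − e = -7.162499 − 10 = -17.162499
sin φ = h / L = -17.162499 / 148 = -0.11596283
φ = arcsin(-0.11596283) = -6.659163°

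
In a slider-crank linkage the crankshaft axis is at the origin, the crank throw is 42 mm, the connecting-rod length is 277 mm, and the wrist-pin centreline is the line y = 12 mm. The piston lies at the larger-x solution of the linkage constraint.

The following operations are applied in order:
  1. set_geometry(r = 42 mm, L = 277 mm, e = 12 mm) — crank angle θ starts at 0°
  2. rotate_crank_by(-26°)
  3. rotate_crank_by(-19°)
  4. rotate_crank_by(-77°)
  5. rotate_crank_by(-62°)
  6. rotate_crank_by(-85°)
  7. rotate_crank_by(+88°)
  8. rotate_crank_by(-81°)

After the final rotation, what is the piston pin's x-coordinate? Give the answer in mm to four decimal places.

set_geometry: r = 42 mm, L = 277 mm, e = 12 mm; θ ← 0°
rotate_crank_by(-26°): θ ← 0° -26° = -26°
rotate_crank_by(-19°): θ ← -26° -19° = -45°
rotate_crank_by(-77°): θ ← -45° -77° = -122°
rotate_crank_by(-62°): θ ← -122° -62° = -184°
rotate_crank_by(-85°): θ ← -184° -85° = -269°
rotate_crank_by(+88°): θ ← -269° +88° = -181°
rotate_crank_by(-81°): θ ← -181° -81° = -262°
crank pin P = (r cos θ, r sin θ) = (-5.845270, 41.591259)
h = r sin θ − e = 41.591259 − 12 = 29.591259
x = r cos θ + √(L² − h²) = -5.845270 + √(76729.0 − 875.6426) = -5.845270 + 275.414882 = 269.569612

269.5696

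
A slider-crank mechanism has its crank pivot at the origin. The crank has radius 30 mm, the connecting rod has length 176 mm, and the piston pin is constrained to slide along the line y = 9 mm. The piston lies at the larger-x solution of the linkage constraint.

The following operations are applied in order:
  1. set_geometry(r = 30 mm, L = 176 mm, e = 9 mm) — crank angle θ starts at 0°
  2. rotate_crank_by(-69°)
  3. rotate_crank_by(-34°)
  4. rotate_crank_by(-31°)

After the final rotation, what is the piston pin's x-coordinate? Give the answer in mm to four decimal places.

152.4832

set_geometry: r = 30 mm, L = 176 mm, e = 9 mm; θ ← 0°
rotate_crank_by(-69°): θ ← 0° -69° = -69°
rotate_crank_by(-34°): θ ← -69° -34° = -103°
rotate_crank_by(-31°): θ ← -103° -31° = -134°
crank pin P = (r cos θ, r sin θ) = (-20.839751, -21.580194)
h = r sin θ − e = -21.580194 − 9 = -30.580194
x = r cos θ + √(L² − h²) = -20.839751 + √(30976.0 − 935.1483) = -20.839751 + 173.322969 = 152.483218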